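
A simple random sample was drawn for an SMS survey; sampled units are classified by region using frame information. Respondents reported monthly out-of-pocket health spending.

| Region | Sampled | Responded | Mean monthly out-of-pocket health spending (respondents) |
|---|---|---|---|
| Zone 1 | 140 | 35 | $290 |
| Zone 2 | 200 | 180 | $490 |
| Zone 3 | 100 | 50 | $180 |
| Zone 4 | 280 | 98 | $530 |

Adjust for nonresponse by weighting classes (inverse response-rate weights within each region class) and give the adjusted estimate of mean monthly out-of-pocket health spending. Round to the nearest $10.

Response rates by class: Zone 1 35/140 = 25%, Zone 2 180/200 = 90%, Zone 3 50/100 = 50%, Zone 4 98/280 = 35%.
Each respondent's weight = sampled/responded in their class; summing within a class gives n_sampled, so:
  Zone 1: 140 × 290 = 40,600
  Zone 2: 200 × 490 = 98,000
  Zone 3: 100 × 180 = 18,000
  Zone 4: 280 × 530 = 148,400
Adjusted estimate = 305,000 / 720 = 423.611 → $420.

$420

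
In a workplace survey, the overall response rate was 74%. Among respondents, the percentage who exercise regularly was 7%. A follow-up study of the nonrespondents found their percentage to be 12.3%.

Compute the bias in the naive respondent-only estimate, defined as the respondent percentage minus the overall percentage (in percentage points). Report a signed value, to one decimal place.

Nonresponse fraction = 1 − 0.74 = 0.26.
Bias = (nonresponse fraction) × (respondent percentage − nonrespondent percentage)
     = 0.26 × (7 − 12.3) = 0.26 × -5.3 = -1.378.

-1.4 percentage points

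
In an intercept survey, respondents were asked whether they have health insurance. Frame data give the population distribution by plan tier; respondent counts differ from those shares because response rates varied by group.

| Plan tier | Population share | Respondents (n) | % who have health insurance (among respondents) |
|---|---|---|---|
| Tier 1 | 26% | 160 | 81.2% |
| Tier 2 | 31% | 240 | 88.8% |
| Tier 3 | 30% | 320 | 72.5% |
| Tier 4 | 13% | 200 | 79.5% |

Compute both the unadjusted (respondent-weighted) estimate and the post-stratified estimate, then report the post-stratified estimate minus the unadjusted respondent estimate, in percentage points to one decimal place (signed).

+0.9 percentage points

Naive respondent-only estimate (weights = respondent counts):
  (160/920)×81.2 + (240/920)×88.8 + (320/920)×72.5 + (200/920)×79.5 = 79.787%
Post-stratifying to population shares instead:
  0.26×81.2 + 0.31×88.8 + 0.3×72.5 + 0.13×79.5 = 80.725%
Difference = 80.725 − 79.787 = 0.938 pp.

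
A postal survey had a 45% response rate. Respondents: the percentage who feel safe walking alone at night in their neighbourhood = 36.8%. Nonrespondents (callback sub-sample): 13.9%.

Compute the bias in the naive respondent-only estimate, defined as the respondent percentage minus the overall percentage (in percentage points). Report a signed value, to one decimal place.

Nonresponse fraction = 1 − 0.45 = 0.55.
Bias = (nonresponse fraction) × (respondent percentage − nonrespondent percentage)
     = 0.55 × (36.8 − 13.9) = 0.55 × 22.9 = 12.595.

+12.6 percentage points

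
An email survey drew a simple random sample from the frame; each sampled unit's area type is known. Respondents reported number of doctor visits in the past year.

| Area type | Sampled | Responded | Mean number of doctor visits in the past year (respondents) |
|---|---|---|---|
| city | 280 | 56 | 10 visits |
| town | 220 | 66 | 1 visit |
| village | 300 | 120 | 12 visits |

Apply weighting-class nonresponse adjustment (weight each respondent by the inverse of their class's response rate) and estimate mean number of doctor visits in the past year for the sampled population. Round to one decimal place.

Response rates by class: city 56/280 = 20%, town 66/220 = 30%, village 120/300 = 40%.
Inverse-response-rate weighting restores each class to its sampled count, so class totals weight by n_sampled:
  city: 280 × 10 = 2800
  town: 220 × 1 = 220
  village: 300 × 12 = 3600
Adjusted estimate = 6620 / 800 = 8.275 → 8.3.

8.3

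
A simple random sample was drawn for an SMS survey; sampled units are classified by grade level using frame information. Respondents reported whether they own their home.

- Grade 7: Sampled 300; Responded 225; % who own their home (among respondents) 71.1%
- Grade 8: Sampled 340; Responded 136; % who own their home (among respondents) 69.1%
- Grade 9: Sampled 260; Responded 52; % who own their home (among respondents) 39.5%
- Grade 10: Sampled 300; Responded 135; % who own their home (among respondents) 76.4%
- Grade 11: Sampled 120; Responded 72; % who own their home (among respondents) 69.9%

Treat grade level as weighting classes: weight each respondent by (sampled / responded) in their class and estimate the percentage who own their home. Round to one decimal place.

Response rates by class: Grade 7 225/300 = 75%, Grade 8 136/340 = 40%, Grade 9 52/260 = 20%, Grade 10 135/300 = 45%, Grade 11 72/120 = 60%.
Weighting each respondent by the inverse class response rate inflates each class back to its sampled size, so the class weight is n_sampled:
  Grade 7: 300 × 71.1 = 21,330
  Grade 8: 340 × 69.1 = 23494
  Grade 9: 260 × 39.5 = 10,270
  Grade 10: 300 × 76.4 = 22,920
  Grade 11: 120 × 69.9 = 8388
Adjusted estimate = 86,402 / 1,320 = 65.4561 → 65.5%.

65.5%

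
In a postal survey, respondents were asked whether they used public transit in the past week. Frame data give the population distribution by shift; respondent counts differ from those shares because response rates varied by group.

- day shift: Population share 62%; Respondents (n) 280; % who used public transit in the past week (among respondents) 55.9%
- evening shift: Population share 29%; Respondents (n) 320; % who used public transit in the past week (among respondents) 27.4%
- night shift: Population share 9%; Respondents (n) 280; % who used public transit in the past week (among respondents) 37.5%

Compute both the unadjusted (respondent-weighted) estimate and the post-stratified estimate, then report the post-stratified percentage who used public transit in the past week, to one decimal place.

Unadjusted (pooled respondent) estimate weights by respondent counts:
  (280/880)×55.9 + (320/880)×27.4 + (280/880)×37.5 = 39.6818%
Post-stratified estimate weights by population shares:
  0.62×55.9 + 0.29×27.4 + 0.09×37.5 = 45.979%

46.0%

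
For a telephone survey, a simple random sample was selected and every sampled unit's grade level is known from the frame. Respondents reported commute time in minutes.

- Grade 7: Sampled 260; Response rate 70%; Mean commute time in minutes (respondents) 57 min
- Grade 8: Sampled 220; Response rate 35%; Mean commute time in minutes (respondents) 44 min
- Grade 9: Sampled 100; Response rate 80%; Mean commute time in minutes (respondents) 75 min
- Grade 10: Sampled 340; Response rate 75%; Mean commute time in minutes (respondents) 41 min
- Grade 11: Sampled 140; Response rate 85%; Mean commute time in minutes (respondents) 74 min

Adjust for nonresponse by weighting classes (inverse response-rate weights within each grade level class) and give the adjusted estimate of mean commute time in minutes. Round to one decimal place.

Inverse-response-rate weighting restores each class to its sampled count, so class totals weight by n_sampled:
  Grade 7: 260 × 57 = 14,820
  Grade 8: 220 × 44 = 9680
  Grade 9: 100 × 75 = 7500
  Grade 10: 340 × 41 = 13,940
  Grade 11: 140 × 74 = 10,360
Adjusted estimate = 56,300 / 1,060 = 53.1132 → 53.1.

53.1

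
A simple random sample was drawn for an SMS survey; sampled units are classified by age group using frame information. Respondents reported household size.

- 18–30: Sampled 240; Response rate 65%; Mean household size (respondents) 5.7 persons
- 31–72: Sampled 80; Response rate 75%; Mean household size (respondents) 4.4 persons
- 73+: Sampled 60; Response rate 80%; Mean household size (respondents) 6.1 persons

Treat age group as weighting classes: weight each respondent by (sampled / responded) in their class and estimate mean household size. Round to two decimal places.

With weight = n_sampled/n_responded per class, the weighted class total is n_sampled:
  18–30: 240 × 5.7 = 1368
  31–72: 80 × 4.4 = 352
  73+: 60 × 6.1 = 366
Adjusted estimate = 2086 / 380 = 5.48947 → 5.49.

5.49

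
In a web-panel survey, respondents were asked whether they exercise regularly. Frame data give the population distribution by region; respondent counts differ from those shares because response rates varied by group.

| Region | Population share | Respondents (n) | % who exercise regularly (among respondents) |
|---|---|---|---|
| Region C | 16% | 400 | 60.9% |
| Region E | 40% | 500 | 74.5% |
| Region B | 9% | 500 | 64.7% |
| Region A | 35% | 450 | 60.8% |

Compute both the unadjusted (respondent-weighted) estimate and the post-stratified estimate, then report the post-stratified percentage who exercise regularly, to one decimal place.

Naive respondent-only estimate (weights = respondent counts):
  (400/1850)×60.9 + (500/1850)×74.5 + (500/1850)×64.7 + (450/1850)×60.8 = 65.5784%
Post-stratifying to population shares instead:
  0.16×60.9 + 0.4×74.5 + 0.09×64.7 + 0.35×60.8 = 66.647%

66.6%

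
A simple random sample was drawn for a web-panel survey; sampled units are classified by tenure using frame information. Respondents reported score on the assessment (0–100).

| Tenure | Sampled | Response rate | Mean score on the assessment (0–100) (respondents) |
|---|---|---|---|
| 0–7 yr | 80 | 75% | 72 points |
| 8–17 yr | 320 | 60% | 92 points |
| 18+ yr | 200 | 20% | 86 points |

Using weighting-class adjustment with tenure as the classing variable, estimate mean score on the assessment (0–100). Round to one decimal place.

Each respondent's weight = sampled/responded in their class; summing within a class gives n_sampled, so:
  0–7 yr: 80 × 72 = 5760
  8–17 yr: 320 × 92 = 29,440
  18+ yr: 200 × 86 = 17,200
Adjusted estimate = 52,400 / 600 = 87.3333 → 87.3.

87.3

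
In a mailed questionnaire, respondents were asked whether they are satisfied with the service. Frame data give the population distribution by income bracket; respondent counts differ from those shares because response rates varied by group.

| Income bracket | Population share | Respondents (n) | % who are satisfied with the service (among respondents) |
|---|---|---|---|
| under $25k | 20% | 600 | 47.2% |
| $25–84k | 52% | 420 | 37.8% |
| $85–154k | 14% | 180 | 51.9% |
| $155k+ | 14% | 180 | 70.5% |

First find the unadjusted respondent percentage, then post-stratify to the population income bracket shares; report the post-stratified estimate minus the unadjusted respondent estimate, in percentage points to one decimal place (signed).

Unadjusted (pooled respondent) estimate weights by respondent counts:
  (600/1380)×47.2 + (420/1380)×37.8 + (180/1380)×51.9 + (180/1380)×70.5 = 47.9913%
Post-stratified estimate weights by population shares:
  0.2×47.2 + 0.52×37.8 + 0.14×51.9 + 0.14×70.5 = 46.232%
Difference = 46.232 − 47.9913 = -1.7593 pp.

-1.8 percentage points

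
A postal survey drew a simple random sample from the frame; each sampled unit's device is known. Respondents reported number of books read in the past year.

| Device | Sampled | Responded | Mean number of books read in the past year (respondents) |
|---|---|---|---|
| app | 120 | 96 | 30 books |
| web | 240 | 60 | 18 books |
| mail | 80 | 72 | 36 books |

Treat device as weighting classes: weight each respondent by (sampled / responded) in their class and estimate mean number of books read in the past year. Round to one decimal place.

24.5

Class response rates: app 96/120 = 80%, web 60/240 = 25%, mail 72/80 = 90%.
Weighting each respondent by the inverse class response rate inflates each class back to its sampled size, so the class weight is n_sampled:
  app: 120 × 30 = 3600
  web: 240 × 18 = 4320
  mail: 80 × 36 = 2880
Adjusted estimate = 10,800 / 440 = 24.5455 → 24.5.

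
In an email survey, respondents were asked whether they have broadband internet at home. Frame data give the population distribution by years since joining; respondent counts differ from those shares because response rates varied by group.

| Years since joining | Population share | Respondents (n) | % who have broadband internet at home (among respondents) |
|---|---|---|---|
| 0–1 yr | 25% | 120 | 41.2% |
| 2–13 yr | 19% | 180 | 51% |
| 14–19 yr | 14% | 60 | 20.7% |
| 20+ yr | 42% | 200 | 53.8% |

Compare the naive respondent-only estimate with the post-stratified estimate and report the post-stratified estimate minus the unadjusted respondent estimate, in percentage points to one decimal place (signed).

Unadjusted (pooled respondent) estimate weights by respondent counts:
  (120/560)×41.2 + (180/560)×51 + (60/560)×20.7 + (200/560)×53.8 = 46.6536%
Reweighting by population years since joining shares:
  0.25×41.2 + 0.19×51 + 0.14×20.7 + 0.42×53.8 = 45.484%
Difference = 45.484 − 46.6536 = -1.1696 pp.

-1.2 percentage points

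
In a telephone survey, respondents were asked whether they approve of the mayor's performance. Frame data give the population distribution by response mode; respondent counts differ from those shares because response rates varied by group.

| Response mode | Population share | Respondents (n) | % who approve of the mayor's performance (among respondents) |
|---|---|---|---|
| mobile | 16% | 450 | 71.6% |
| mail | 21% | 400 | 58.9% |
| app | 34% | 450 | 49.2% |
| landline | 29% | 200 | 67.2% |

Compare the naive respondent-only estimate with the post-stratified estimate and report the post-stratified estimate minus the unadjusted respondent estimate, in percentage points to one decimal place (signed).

Without adjustment, the pooled respondent share is:
  (450/1500)×71.6 + (400/1500)×58.9 + (450/1500)×49.2 + (200/1500)×67.2 = 60.9067%
Post-stratifying to population shares instead:
  0.16×71.6 + 0.21×58.9 + 0.34×49.2 + 0.29×67.2 = 60.041%
Difference = 60.041 − 60.9067 = -0.8657 pp.

-0.9 percentage points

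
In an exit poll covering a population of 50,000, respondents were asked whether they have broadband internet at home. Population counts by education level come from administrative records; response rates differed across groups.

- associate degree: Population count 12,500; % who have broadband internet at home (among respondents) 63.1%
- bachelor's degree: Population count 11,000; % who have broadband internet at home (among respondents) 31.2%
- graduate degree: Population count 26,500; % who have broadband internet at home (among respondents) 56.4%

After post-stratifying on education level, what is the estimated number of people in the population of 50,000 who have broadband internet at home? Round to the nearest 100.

Each cell contributes its population count × the respondent rate:
  associate degree: 12,500 × 63.1% = 7887.5
  bachelor's degree: 11,000 × 31.2% = 3432
  graduate degree: 26,500 × 56.4% = 14,946
Estimated total = 26265.5 → 26,300.

26,300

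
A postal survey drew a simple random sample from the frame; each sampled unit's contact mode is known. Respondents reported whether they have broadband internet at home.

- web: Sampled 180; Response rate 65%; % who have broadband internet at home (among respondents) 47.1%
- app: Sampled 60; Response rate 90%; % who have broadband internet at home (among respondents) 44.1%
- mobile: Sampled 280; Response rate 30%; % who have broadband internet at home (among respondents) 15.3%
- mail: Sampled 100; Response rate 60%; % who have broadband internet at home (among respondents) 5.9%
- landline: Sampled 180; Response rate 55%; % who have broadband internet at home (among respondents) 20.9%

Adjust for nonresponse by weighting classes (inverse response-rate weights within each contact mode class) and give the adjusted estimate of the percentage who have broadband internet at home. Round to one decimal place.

Weighting each respondent by the inverse class response rate inflates each class back to its sampled size, so the class weight is n_sampled:
  web: 180 × 47.1 = 8478
  app: 60 × 44.1 = 2646
  mobile: 280 × 15.3 = 4284
  mail: 100 × 5.9 = 590
  landline: 180 × 20.9 = 3762
Adjusted estimate = 19,760 / 800 = 24.7 → 24.7%.

24.7%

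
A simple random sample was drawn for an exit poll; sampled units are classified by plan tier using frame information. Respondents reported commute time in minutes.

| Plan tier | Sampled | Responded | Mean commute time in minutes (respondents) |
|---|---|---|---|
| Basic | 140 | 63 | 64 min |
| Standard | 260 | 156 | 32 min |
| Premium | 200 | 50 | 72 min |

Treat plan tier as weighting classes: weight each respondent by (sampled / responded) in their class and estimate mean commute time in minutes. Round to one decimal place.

Class response rates: Basic 63/140 = 45%, Standard 156/260 = 60%, Premium 50/200 = 25%.
Each respondent's weight = sampled/responded in their class; summing within a class gives n_sampled, so:
  Basic: 140 × 64 = 8960
  Standard: 260 × 32 = 8320
  Premium: 200 × 72 = 14,400
Adjusted estimate = 31,680 / 600 = 52.8 → 52.8.

52.8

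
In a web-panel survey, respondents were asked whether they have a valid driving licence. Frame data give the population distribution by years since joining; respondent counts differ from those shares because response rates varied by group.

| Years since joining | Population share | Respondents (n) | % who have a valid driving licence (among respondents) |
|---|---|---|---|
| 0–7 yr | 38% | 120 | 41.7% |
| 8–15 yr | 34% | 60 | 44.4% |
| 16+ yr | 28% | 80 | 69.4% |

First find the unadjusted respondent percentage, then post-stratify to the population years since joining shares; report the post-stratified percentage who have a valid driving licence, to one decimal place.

50.4%

Without adjustment, the pooled respondent share is:
  (120/260)×41.7 + (60/260)×44.4 + (80/260)×69.4 = 50.8462%
Post-stratifying to population shares instead:
  0.38×41.7 + 0.34×44.4 + 0.28×69.4 = 50.374%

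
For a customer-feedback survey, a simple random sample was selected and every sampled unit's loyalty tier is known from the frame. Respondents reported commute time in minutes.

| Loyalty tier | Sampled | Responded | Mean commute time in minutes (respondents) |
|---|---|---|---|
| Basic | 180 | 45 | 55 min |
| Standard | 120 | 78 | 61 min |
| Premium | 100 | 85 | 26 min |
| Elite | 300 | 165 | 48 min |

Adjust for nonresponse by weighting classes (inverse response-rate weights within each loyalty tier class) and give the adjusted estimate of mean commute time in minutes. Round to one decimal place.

48.9

Class response rates: Basic 45/180 = 25%, Standard 78/120 = 65%, Premium 85/100 = 85%, Elite 165/300 = 55%.
With weight = n_sampled/n_responded per class, the weighted class total is n_sampled:
  Basic: 180 × 55 = 9900
  Standard: 120 × 61 = 7320
  Premium: 100 × 26 = 2600
  Elite: 300 × 48 = 14,400
Adjusted estimate = 34,220 / 700 = 48.8857 → 48.9.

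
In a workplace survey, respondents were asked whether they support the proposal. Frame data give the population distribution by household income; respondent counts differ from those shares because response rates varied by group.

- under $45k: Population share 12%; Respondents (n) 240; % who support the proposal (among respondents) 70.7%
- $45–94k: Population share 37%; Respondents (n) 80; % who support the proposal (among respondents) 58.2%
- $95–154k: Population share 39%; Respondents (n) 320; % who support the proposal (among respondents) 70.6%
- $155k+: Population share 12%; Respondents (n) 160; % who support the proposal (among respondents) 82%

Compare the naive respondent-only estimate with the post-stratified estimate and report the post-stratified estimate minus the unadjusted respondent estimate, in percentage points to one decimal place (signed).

-4.3 percentage points

Naive respondent-only estimate (weights = respondent counts):
  (240/800)×70.7 + (80/800)×58.2 + (320/800)×70.6 + (160/800)×82 = 71.67%
Reweighting by population household income shares:
  0.12×70.7 + 0.37×58.2 + 0.39×70.6 + 0.12×82 = 67.392%
Difference = 67.392 − 71.67 = -4.278 pp.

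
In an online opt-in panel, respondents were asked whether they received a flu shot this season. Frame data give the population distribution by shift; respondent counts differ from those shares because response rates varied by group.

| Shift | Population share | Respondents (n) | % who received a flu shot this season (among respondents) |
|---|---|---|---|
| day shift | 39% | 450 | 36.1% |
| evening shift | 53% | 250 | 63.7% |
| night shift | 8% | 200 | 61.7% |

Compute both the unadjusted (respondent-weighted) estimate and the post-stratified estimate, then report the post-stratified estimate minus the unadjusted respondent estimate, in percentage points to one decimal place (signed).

+3.3 percentage points

Naive respondent-only estimate (weights = respondent counts):
  (450/900)×36.1 + (250/900)×63.7 + (200/900)×61.7 = 49.4556%
Reweighting by population shift shares:
  0.39×36.1 + 0.53×63.7 + 0.08×61.7 = 52.776%
Difference = 52.776 − 49.4556 = 3.3204 pp.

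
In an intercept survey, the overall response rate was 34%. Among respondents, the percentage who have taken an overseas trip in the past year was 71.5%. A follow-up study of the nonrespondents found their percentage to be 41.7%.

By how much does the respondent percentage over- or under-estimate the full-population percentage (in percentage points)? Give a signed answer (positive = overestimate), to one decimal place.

+19.7 percentage points

Nonresponse fraction = 1 − 0.34 = 0.66.
Bias = (nonresponse fraction) × (respondent percentage − nonrespondent percentage)
     = 0.66 × (71.5 − 41.7) = 0.66 × 29.8 = 19.668.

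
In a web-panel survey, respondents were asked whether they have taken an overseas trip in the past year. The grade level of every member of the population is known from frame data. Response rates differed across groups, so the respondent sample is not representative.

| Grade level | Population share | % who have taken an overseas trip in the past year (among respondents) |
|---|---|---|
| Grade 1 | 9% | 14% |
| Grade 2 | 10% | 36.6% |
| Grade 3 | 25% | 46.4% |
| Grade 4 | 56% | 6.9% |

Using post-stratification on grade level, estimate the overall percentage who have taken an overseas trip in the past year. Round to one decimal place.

20.4%

Reweight to the known grade level distribution:
  Grade 1: 0.09 × 14 = 1.26
  Grade 2: 0.1 × 36.6 = 3.66
  Grade 3: 0.25 × 46.4 = 11.6
  Grade 4: 0.56 × 6.9 = 3.864
Post-stratified estimate = 20.384 → 20.4%.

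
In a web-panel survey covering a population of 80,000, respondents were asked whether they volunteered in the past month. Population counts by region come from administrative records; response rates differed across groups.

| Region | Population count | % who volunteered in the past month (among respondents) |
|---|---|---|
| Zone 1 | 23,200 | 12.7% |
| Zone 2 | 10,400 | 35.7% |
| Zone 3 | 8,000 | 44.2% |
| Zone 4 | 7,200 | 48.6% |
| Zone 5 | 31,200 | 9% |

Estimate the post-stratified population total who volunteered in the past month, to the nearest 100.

Estimated count per cell = population count × respondent percentage:
  Zone 1: 23,200 × 12.7% = 2946.4
  Zone 2: 10,400 × 35.7% = 3712.8
  Zone 3: 8,000 × 44.2% = 3536
  Zone 4: 7,200 × 48.6% = 3499.2
  Zone 5: 31,200 × 9% = 2808
Estimated total = 16502.4 → 16,500.

16,500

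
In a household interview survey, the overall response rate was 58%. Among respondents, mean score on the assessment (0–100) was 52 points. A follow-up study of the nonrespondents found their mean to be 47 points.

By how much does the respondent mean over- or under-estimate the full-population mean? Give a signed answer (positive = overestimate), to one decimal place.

Nonresponse fraction = 1 − 0.58 = 0.42.
Bias = (nonresponse fraction) × (respondent mean − nonrespondent mean)
     = 0.42 × (52 − 47) = 0.42 × 5 = 2.1.

+2.1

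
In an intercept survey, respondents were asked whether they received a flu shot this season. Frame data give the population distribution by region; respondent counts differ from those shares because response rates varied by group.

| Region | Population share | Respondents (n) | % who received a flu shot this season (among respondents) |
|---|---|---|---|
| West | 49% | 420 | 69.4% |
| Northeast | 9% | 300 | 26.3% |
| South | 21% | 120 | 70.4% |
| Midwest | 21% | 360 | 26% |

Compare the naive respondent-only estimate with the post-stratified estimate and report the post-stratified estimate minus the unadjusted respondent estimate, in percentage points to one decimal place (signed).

+10.9 percentage points

Naive respondent-only estimate (weights = respondent counts):
  (420/1200)×69.4 + (300/1200)×26.3 + (120/1200)×70.4 + (360/1200)×26 = 45.705%
Post-stratified estimate weights by population shares:
  0.49×69.4 + 0.09×26.3 + 0.21×70.4 + 0.21×26 = 56.617%
Difference = 56.617 − 45.705 = 10.912 pp.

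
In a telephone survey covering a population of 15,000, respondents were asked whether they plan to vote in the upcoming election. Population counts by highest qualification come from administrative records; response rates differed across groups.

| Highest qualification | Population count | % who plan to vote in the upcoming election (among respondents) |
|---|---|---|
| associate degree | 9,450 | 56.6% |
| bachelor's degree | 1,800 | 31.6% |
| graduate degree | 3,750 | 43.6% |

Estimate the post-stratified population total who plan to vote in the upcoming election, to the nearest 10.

Apply each group's respondent rate to its population count:
  associate degree: 9,450 × 56.6% = 5348.7
  bachelor's degree: 1,800 × 31.6% = 568.8
  graduate degree: 3,750 × 43.6% = 1635
Estimated total = 7552.5 → 7,550.

7,550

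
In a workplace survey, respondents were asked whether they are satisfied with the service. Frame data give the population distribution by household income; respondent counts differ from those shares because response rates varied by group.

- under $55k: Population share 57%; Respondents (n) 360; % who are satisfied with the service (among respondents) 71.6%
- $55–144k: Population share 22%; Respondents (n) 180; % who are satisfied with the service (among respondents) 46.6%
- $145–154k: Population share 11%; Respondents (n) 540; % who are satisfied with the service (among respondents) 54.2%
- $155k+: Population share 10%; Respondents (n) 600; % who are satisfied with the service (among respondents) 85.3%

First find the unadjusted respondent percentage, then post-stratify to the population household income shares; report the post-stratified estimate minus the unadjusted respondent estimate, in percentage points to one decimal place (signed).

Without adjustment, the pooled respondent share is:
  (360/1680)×71.6 + (180/1680)×46.6 + (540/1680)×54.2 + (600/1680)×85.3 = 68.2214%
Post-stratified estimate weights by population shares:
  0.57×71.6 + 0.22×46.6 + 0.11×54.2 + 0.1×85.3 = 65.556%
Difference = 65.556 − 68.2214 = -2.6654 pp.

-2.7 percentage points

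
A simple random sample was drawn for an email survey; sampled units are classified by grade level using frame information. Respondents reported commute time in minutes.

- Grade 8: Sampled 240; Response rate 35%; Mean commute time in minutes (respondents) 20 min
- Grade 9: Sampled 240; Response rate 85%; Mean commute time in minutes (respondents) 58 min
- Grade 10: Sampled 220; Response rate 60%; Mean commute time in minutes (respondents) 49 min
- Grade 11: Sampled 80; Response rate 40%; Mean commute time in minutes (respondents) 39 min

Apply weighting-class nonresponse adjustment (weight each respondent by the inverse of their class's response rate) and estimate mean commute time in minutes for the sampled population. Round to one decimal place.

41.8

Each respondent's weight = sampled/responded in their class; summing within a class gives n_sampled, so:
  Grade 8: 240 × 20 = 4800
  Grade 9: 240 × 58 = 13,920
  Grade 10: 220 × 49 = 10,780
  Grade 11: 80 × 39 = 3120
Adjusted estimate = 32,620 / 780 = 41.8205 → 41.8.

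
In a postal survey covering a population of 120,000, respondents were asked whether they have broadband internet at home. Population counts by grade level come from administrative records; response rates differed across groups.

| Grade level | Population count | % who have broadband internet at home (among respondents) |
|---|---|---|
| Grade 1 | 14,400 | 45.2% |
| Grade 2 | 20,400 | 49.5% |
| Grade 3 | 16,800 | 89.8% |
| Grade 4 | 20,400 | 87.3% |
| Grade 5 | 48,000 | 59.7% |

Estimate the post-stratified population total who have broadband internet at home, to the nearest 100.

Each cell contributes its population count × the respondent rate:
  Grade 1: 14,400 × 45.2% = 6508.8
  Grade 2: 20,400 × 49.5% = 10,098
  Grade 3: 16,800 × 89.8% = 15086.4
  Grade 4: 20,400 × 87.3% = 17809.2
  Grade 5: 48,000 × 59.7% = 28,656
Estimated total = 78158.4 → 78,200.

78,200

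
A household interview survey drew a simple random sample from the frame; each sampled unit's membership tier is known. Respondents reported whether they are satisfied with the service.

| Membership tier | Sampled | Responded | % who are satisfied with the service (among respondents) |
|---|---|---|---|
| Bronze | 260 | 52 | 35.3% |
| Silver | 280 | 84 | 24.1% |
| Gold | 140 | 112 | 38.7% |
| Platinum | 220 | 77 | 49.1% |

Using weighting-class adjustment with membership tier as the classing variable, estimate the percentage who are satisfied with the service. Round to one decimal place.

35.7%

Response rates by class: Bronze 52/260 = 20%, Silver 84/280 = 30%, Gold 112/140 = 80%, Platinum 77/220 = 35%.
Inverse-response-rate weighting restores each class to its sampled count, so class totals weight by n_sampled:
  Bronze: 260 × 35.3 = 9178
  Silver: 280 × 24.1 = 6748
  Gold: 140 × 38.7 = 5418
  Platinum: 220 × 49.1 = 10,802
Adjusted estimate = 32,146 / 900 = 35.7178 → 35.7%.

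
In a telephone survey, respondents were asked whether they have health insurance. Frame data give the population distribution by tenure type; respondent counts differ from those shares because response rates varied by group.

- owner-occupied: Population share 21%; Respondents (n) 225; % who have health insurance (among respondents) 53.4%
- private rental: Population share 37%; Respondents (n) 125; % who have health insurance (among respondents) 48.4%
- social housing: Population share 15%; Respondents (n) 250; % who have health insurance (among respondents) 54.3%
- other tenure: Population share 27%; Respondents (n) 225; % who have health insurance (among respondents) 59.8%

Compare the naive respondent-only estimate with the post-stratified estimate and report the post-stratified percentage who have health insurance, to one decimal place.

Naive respondent-only estimate (weights = respondent counts):
  (225/825)×53.4 + (125/825)×48.4 + (250/825)×54.3 + (225/825)×59.8 = 54.6606%
Post-stratified estimate weights by population shares:
  0.21×53.4 + 0.37×48.4 + 0.15×54.3 + 0.27×59.8 = 53.413%

53.4%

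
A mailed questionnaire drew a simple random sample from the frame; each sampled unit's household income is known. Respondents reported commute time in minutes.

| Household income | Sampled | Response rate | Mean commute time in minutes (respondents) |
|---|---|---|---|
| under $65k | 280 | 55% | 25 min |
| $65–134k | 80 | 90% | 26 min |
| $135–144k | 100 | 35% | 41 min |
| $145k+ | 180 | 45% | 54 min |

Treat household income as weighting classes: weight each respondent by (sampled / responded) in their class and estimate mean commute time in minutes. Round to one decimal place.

35.8

Weighting each respondent by the inverse class response rate inflates each class back to its sampled size, so the class weight is n_sampled:
  under $65k: 280 × 25 = 7000
  $65–134k: 80 × 26 = 2080
  $135–144k: 100 × 41 = 4100
  $145k+: 180 × 54 = 9720
Adjusted estimate = 22,900 / 640 = 35.7812 → 35.8.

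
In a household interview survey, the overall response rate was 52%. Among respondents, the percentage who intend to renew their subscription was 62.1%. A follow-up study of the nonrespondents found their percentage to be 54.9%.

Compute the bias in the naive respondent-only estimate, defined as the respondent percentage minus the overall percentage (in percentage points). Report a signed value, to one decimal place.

+3.5 percentage points

Nonresponse fraction = 1 − 0.52 = 0.48.
Bias = (nonresponse fraction) × (respondent percentage − nonrespondent percentage)
     = 0.48 × (62.1 − 54.9) = 0.48 × 7.2 = 3.456.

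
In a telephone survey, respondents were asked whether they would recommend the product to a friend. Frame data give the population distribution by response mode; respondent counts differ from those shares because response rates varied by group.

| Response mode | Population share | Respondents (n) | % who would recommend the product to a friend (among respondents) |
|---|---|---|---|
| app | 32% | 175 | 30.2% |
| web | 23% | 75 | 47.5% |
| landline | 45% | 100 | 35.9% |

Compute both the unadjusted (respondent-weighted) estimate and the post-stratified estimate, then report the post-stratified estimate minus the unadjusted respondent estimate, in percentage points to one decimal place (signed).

+1.2 percentage points

Without adjustment, the pooled respondent share is:
  (175/350)×30.2 + (75/350)×47.5 + (100/350)×35.9 = 35.5357%
Post-stratifying to population shares instead:
  0.32×30.2 + 0.23×47.5 + 0.45×35.9 = 36.744%
Difference = 36.744 − 35.5357 = 1.2083 pp.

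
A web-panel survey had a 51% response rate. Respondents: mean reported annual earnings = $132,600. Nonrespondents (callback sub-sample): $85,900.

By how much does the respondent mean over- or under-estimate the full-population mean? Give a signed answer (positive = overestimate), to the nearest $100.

+$22,900

Nonresponse fraction = 1 − 0.51 = 0.49.
Bias = (nonresponse fraction) × (respondent mean − nonrespondent mean)
     = 0.49 × (132,600 − 85,900) = 0.49 × 46,700 = 22,883.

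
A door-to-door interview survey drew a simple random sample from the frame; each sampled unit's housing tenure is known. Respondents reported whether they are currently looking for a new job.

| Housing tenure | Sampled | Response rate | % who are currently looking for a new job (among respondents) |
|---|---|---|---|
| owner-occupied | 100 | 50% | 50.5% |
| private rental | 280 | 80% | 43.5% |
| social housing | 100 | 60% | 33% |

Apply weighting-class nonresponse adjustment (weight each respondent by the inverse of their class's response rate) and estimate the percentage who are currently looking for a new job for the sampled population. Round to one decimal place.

42.8%

Inverse-response-rate weighting restores each class to its sampled count, so class totals weight by n_sampled:
  owner-occupied: 100 × 50.5 = 5050
  private rental: 280 × 43.5 = 12,180
  social housing: 100 × 33 = 3300
Adjusted estimate = 20,530 / 480 = 42.7708 → 42.8%.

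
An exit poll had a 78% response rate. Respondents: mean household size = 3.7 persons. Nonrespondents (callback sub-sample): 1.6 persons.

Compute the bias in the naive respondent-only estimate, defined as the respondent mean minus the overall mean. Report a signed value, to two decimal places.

+0.46

Nonresponse fraction = 1 − 0.78 = 0.22.
Bias = (nonresponse fraction) × (respondent mean − nonrespondent mean)
     = 0.22 × (3.7 − 1.6) = 0.22 × 2.1 = 0.462.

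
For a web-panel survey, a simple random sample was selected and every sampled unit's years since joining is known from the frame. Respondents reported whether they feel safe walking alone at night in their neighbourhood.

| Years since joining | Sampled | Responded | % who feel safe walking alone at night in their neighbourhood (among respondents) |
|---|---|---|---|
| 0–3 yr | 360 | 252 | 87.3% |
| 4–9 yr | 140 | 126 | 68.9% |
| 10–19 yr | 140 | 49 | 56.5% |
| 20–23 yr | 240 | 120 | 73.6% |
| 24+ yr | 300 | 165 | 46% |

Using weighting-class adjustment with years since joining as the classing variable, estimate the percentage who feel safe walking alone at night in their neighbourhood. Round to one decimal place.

Class response rates: 0–3 yr 252/360 = 70%, 4–9 yr 126/140 = 90%, 10–19 yr 49/140 = 35%, 20–23 yr 120/240 = 50%, 24+ yr 165/300 = 55%.
Inverse-response-rate weighting restores each class to its sampled count, so class totals weight by n_sampled:
  0–3 yr: 360 × 87.3 = 31,428
  4–9 yr: 140 × 68.9 = 9646
  10–19 yr: 140 × 56.5 = 7910
  20–23 yr: 240 × 73.6 = 17,664
  24+ yr: 300 × 46 = 13,800
Adjusted estimate = 80,448 / 1,180 = 68.1763 → 68.2%.

68.2%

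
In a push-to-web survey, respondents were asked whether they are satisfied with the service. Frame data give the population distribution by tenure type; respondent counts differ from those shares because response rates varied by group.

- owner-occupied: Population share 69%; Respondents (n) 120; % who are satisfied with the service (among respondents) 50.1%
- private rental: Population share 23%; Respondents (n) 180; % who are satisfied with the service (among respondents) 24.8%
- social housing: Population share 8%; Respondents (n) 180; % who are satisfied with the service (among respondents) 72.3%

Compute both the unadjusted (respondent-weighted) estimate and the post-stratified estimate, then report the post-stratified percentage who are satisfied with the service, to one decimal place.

Unadjusted (pooled respondent) estimate weights by respondent counts:
  (120/480)×50.1 + (180/480)×24.8 + (180/480)×72.3 = 48.9375%
Post-stratifying to population shares instead:
  0.69×50.1 + 0.23×24.8 + 0.08×72.3 = 46.057%

46.1%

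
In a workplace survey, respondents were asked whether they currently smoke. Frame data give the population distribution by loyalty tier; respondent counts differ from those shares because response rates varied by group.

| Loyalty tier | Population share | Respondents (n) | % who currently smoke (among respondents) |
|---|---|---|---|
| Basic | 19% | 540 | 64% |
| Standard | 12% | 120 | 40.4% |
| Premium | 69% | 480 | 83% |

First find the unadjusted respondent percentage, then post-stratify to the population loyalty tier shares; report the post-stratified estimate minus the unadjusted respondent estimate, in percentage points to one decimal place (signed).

+4.8 percentage points

Unadjusted (pooled respondent) estimate weights by respondent counts:
  (540/1140)×64 + (120/1140)×40.4 + (480/1140)×83 = 69.5158%
Post-stratified estimate weights by population shares:
  0.19×64 + 0.12×40.4 + 0.69×83 = 74.278%
Difference = 74.278 − 69.5158 = 4.7622 pp.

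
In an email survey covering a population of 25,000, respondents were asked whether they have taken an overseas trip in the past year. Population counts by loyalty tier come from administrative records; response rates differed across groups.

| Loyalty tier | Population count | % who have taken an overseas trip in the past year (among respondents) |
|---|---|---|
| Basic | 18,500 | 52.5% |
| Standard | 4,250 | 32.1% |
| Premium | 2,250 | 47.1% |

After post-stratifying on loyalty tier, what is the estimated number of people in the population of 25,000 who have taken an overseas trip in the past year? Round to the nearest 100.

Estimated count per cell = population count × respondent percentage:
  Basic: 18,500 × 52.5% = 9712.5
  Standard: 4,250 × 32.1% = 1364.25
  Premium: 2,250 × 47.1% = 1059.75
Estimated total = 12136.5 → 12,100.

12,100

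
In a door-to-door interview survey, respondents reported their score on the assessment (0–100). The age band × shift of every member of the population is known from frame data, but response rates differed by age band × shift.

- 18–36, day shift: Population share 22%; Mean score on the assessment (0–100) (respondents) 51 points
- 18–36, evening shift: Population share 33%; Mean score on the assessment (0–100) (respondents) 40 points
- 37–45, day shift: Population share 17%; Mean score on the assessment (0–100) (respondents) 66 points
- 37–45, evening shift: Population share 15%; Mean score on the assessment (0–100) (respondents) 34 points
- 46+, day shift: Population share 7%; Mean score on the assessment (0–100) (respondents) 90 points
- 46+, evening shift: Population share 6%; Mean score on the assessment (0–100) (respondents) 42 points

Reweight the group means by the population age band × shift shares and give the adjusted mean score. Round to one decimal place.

Weight each group's respondent value by its population share:
  18–36, day shift: 0.22 × 51 = 11.22
  18–36, evening shift: 0.33 × 40 = 13.2
  37–45, day shift: 0.17 × 66 = 11.22
  37–45, evening shift: 0.15 × 34 = 5.1
  46+, day shift: 0.07 × 90 = 6.3
  46+, evening shift: 0.06 × 42 = 2.52
Post-stratified estimate = 49.56 → 49.6.

49.6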